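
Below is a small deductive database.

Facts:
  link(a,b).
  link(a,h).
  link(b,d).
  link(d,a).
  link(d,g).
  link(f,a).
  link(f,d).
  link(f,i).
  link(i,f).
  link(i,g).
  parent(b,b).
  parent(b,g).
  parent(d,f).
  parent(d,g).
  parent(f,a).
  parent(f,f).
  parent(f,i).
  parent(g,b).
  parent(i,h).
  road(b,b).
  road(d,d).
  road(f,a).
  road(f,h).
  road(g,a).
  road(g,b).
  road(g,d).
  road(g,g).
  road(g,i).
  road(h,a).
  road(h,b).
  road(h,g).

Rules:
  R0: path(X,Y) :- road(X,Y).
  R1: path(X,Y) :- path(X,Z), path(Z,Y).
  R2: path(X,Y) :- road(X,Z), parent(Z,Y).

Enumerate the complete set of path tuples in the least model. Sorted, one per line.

path(b,a)
path(b,b)
path(b,d)
path(b,f)
path(b,g)
path(b,h)
path(b,i)
path(d,a)
path(d,b)
path(d,d)
path(d,f)
path(d,g)
path(d,h)
path(d,i)
path(f,a)
path(f,b)
path(f,d)
path(f,f)
path(f,g)
path(f,h)
path(f,i)
path(g,a)
path(g,b)
path(g,d)
path(g,f)
path(g,g)
path(g,h)
path(g,i)
path(h,a)
path(h,b)
path(h,d)
path(h,f)
path(h,g)
path(h,h)
path(h,i)

round 1: derive path(b,b) via R0 from road(b,b)
round 1: derive path(d,d) via R0 from road(d,d)
round 1: derive path(f,a) via R0 from road(f,a)
round 1: derive path(f,h) via R0 from road(f,h)
round 1: derive path(g,a) via R0 from road(g,a)
round 1: derive path(g,b) via R0 from road(g,b)
round 1: derive path(g,d) via R0 from road(g,d)
round 1: derive path(g,g) via R0 from road(g,g)
round 1: derive path(g,i) via R0 from road(g,i)
round 1: derive path(h,a) via R0 from road(h,a)
round 1: derive path(h,b) via R0 from road(h,b)
round 1: derive path(h,g) via R0 from road(h,g)
round 1: derive path(b,g) via R2 from road(b,b), parent(b,g)
round 1: derive path(d,f) via R2 from road(d,d), parent(d,f)
round 1: derive path(d,g) via R2 from road(d,d), parent(d,g)
round 1: derive path(g,f) via R2 from road(g,d), parent(d,f)
round 1: derive path(g,h) via R2 from road(g,i), parent(i,h)
round 2: derive path(b,a) via R1 from path(b,g), path(g,a)
round 2: derive path(b,d) via R1 from path(b,g), path(g,d)
round 2: derive path(b,f) via R1 from path(b,g), path(g,f)
round 2: derive path(b,h) via R1 from path(b,g), path(g,h)
round 2: derive path(b,i) via R1 from path(b,g), path(g,i)
round 2: derive path(d,a) via R1 from path(d,f), path(f,a)
round 2: derive path(d,b) via R1 from path(d,g), path(g,b)
round 2: derive path(d,h) via R1 from path(d,f), path(f,h)
round 2: derive path(d,i) via R1 from path(d,g), path(g,i)
round 2: derive path(f,b) via R1 from path(f,h), path(h,b)
round 2: derive path(f,g) via R1 from path(f,h), path(h,g)
round 2: derive path(h,d) via R1 from path(h,g), path(g,d)
round 2: derive path(h,f) via R1 from path(h,g), path(g,f)
round 2: derive path(h,h) via R1 from path(h,g), path(g,h)
round 2: derive path(h,i) via R1 from path(h,g), path(g,i)
round 3: derive path(f,d) via R1 from path(f,b), path(b,d)
round 3: derive path(f,f) via R1 from path(f,b), path(b,f)
round 3: derive path(f,i) via R1 from path(f,b), path(b,i)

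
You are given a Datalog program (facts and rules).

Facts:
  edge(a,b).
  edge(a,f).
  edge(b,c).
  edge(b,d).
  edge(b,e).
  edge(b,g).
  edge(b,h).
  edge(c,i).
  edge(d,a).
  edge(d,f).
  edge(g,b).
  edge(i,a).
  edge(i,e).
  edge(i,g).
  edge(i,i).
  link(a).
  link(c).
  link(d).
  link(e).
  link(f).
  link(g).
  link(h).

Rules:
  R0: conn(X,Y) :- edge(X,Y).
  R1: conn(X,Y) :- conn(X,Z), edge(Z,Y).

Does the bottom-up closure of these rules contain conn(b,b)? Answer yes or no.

yes

round 1: derive conn(a,b) via R0 from edge(a,b)
round 1: derive conn(a,f) via R0 from edge(a,f)
round 1: derive conn(b,c) via R0 from edge(b,c)
round 1: derive conn(b,d) via R0 from edge(b,d)
round 1: derive conn(b,e) via R0 from edge(b,e)
round 1: derive conn(b,g) via R0 from edge(b,g)
round 1: derive conn(b,h) via R0 from edge(b,h)
round 1: derive conn(c,i) via R0 from edge(c,i)
round 1: derive conn(d,a) via R0 from edge(d,a)
round 1: derive conn(d,f) via R0 from edge(d,f)
round 1: derive conn(g,b) via R0 from edge(g,b)
round 1: derive conn(i,a) via R0 from edge(i,a)
round 1: derive conn(i,e) via R0 from edge(i,e)
round 1: derive conn(i,g) via R0 from edge(i,g)
round 1: derive conn(i,i) via R0 from edge(i,i)
round 2: derive conn(a,c) via R1 from conn(a,b), edge(b,c)
round 2: derive conn(a,d) via R1 from conn(a,b), edge(b,d)
round 2: derive conn(a,e) via R1 from conn(a,b), edge(b,e)
round 2: derive conn(a,g) via R1 from conn(a,b), edge(b,g)
round 2: derive conn(a,h) via R1 from conn(a,b), edge(b,h)
round 2: derive conn(b,a) via R1 from conn(b,d), edge(d,a)
round 2: derive conn(b,b) via R1 from conn(b,g), edge(g,b)
round 2: derive conn(b,f) via R1 from conn(b,d), edge(d,f)
round 2: derive conn(b,i) via R1 from conn(b,c), edge(c,i)
round 2: derive conn(c,a) via R1 from conn(c,i), edge(i,a)
round 2: derive conn(c,e) via R1 from conn(c,i), edge(i,e)
round 2: derive conn(c,g) via R1 from conn(c,i), edge(i,g)
round 2: derive conn(d,b) via R1 from conn(d,a), edge(a,b)
round 2: derive conn(g,c) via R1 from conn(g,b), edge(b,c)
round 2: derive conn(g,d) via R1 from conn(g,b), edge(b,d)
round 2: derive conn(g,e) via R1 from conn(g,b), edge(b,e)
round 2: derive conn(g,g) via R1 from conn(g,b), edge(b,g)
round 2: derive conn(g,h) via R1 from conn(g,b), edge(b,h)
round 2: derive conn(i,b) via R1 from conn(i,a), edge(a,b)
round 2: derive conn(i,f) via R1 from conn(i,a), edge(a,f)
round 3: derive conn(a,a) via R1 from conn(a,d), edge(d,a)
round 3: derive conn(a,i) via R1 from conn(a,c), edge(c,i)
round 3: derive conn(c,b) via R1 from conn(c,a), edge(a,b)
round 3: derive conn(c,f) via R1 from conn(c,a), edge(a,f)
round 3: derive conn(d,c) via R1 from conn(d,b), edge(b,c)
round 3: derive conn(d,d) via R1 from conn(d,b), edge(b,d)
round 3: derive conn(d,e) via R1 from conn(d,b), edge(b,e)
round 3: derive conn(d,g) via R1 from conn(d,b), edge(b,g)
round 3: derive conn(d,h) via R1 from conn(d,b), edge(b,h)
round 3: derive conn(g,a) via R1 from conn(g,d), edge(d,a)
round 3: derive conn(g,f) via R1 from conn(g,d), edge(d,f)
round 3: derive conn(g,i) via R1 from conn(g,c), edge(c,i)
round 3: derive conn(i,c) via R1 from conn(i,b), edge(b,c)
round 3: derive conn(i,d) via R1 from conn(i,b), edge(b,d)
round 3: derive conn(i,h) via R1 from conn(i,b), edge(b,h)
round 4: derive conn(c,c) via R1 from conn(c,b), edge(b,c)
round 4: derive conn(c,d) via R1 from conn(c,b), edge(b,d)
round 4: derive conn(c,h) via R1 from conn(c,b), edge(b,h)
round 4: derive conn(d,i) via R1 from conn(d,c), edge(c,i)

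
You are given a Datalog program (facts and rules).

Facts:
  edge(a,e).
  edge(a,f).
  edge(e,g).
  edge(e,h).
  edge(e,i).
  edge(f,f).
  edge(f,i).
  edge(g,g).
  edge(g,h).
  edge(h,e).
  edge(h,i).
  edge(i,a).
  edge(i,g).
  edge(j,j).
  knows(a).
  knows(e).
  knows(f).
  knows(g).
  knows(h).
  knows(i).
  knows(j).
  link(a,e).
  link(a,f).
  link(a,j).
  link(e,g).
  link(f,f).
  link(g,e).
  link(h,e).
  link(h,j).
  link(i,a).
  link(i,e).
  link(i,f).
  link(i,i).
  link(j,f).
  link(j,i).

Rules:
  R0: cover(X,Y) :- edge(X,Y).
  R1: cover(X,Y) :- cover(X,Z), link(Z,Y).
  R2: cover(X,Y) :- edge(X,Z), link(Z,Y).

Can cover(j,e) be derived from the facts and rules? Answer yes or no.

round 1: derive cover(a,e) via R0 from edge(a,e)
round 1: derive cover(a,f) via R0 from edge(a,f)
round 1: derive cover(e,g) via R0 from edge(e,g)
round 1: derive cover(e,h) via R0 from edge(e,h)
round 1: derive cover(e,i) via R0 from edge(e,i)
round 1: derive cover(f,f) via R0 from edge(f,f)
round 1: derive cover(f,i) via R0 from edge(f,i)
round 1: derive cover(g,g) via R0 from edge(g,g)
round 1: derive cover(g,h) via R0 from edge(g,h)
round 1: derive cover(h,e) via R0 from edge(h,e)
round 1: derive cover(h,i) via R0 from edge(h,i)
round 1: derive cover(i,a) via R0 from edge(i,a)
round 1: derive cover(i,g) via R0 from edge(i,g)
round 1: derive cover(j,j) via R0 from edge(j,j)
round 1: derive cover(a,g) via R2 from edge(a,e), link(e,g)
round 1: derive cover(e,a) via R2 from edge(e,i), link(i,a)
round 1: derive cover(e,e) via R2 from edge(e,g), link(g,e)
round 1: derive cover(e,f) via R2 from edge(e,i), link(i,f)
round 1: derive cover(e,j) via R2 from edge(e,h), link(h,j)
round 1: derive cover(f,a) via R2 from edge(f,i), link(i,a)
round 1: derive cover(f,e) via R2 from edge(f,i), link(i,e)
round 1: derive cover(g,e) via R2 from edge(g,g), link(g,e)
round 1: derive cover(g,j) via R2 from edge(g,h), link(h,j)
round 1: derive cover(h,a) via R2 from edge(h,i), link(i,a)
round 1: derive cover(h,f) via R2 from edge(h,i), link(i,f)
round 1: derive cover(h,g) via R2 from edge(h,e), link(e,g)
round 1: derive cover(i,e) via R2 from edge(i,a), link(a,e)
round 1: derive cover(i,f) via R2 from edge(i,a), link(a,f)
round 1: derive cover(i,j) via R2 from edge(i,a), link(a,j)
round 1: derive cover(j,f) via R2 from edge(j,j), link(j,f)
round 1: derive cover(j,i) via R2 from edge(j,j), link(j,i)
round 2: derive cover(f,g) via R1 from cover(f,e), link(e,g)
round 2: derive cover(f,j) via R1 from cover(f,a), link(a,j)
round 2: derive cover(g,f) via R1 from cover(g,j), link(j,f)
round 2: derive cover(g,i) via R1 from cover(g,j), link(j,i)
round 2: derive cover(h,j) via R1 from cover(h,a), link(a,j)
round 2: derive cover(i,i) via R1 from cover(i,j), link(j,i)
round 2: derive cover(j,a) via R1 from cover(j,i), link(i,a)
round 2: derive cover(j,e) via R1 from cover(j,i), link(i,e)
round 3: derive cover(g,a) via R1 from cover(g,i), link(i,a)
round 3: derive cover(j,g) via R1 from cover(j,e), link(e,g)

yes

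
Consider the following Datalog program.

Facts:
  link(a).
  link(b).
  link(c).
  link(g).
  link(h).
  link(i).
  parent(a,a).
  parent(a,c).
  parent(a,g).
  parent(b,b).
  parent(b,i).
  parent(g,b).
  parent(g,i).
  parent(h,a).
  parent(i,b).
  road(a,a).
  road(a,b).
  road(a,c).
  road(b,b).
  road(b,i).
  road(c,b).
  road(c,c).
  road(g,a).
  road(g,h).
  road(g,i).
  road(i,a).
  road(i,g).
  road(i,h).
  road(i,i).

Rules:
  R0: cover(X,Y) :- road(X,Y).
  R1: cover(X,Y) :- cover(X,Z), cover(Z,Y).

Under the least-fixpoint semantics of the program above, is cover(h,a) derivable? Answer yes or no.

round 1: derive cover(a,a) via R0 from road(a,a)
round 1: derive cover(a,b) via R0 from road(a,b)
round 1: derive cover(a,c) via R0 from road(a,c)
round 1: derive cover(b,b) via R0 from road(b,b)
round 1: derive cover(b,i) via R0 from road(b,i)
round 1: derive cover(c,b) via R0 from road(c,b)
round 1: derive cover(c,c) via R0 from road(c,c)
round 1: derive cover(g,a) via R0 from road(g,a)
round 1: derive cover(g,h) via R0 from road(g,h)
round 1: derive cover(g,i) via R0 from road(g,i)
round 1: derive cover(i,a) via R0 from road(i,a)
round 1: derive cover(i,g) via R0 from road(i,g)
round 1: derive cover(i,h) via R0 from road(i,h)
round 1: derive cover(i,i) via R0 from road(i,i)
round 2: derive cover(a,i) via R1 from cover(a,b), cover(b,i)
round 2: derive cover(b,a) via R1 from cover(b,i), cover(i,a)
round 2: derive cover(b,g) via R1 from cover(b,i), cover(i,g)
round 2: derive cover(b,h) via R1 from cover(b,i), cover(i,h)
round 2: derive cover(c,i) via R1 from cover(c,b), cover(b,i)
round 2: derive cover(g,b) via R1 from cover(g,a), cover(a,b)
round 2: derive cover(g,c) via R1 from cover(g,a), cover(a,c)
round 2: derive cover(g,g) via R1 from cover(g,i), cover(i,g)
round 2: derive cover(i,b) via R1 from cover(i,a), cover(a,b)
round 2: derive cover(i,c) via R1 from cover(i,a), cover(a,c)
round 3: derive cover(a,g) via R1 from cover(a,b), cover(b,g)
round 3: derive cover(a,h) via R1 from cover(a,b), cover(b,h)
round 3: derive cover(b,c) via R1 from cover(b,a), cover(a,c)
round 3: derive cover(c,a) via R1 from cover(c,b), cover(b,a)
round 3: derive cover(c,g) via R1 from cover(c,b), cover(b,g)
round 3: derive cover(c,h) via R1 from cover(c,b), cover(b,h)

no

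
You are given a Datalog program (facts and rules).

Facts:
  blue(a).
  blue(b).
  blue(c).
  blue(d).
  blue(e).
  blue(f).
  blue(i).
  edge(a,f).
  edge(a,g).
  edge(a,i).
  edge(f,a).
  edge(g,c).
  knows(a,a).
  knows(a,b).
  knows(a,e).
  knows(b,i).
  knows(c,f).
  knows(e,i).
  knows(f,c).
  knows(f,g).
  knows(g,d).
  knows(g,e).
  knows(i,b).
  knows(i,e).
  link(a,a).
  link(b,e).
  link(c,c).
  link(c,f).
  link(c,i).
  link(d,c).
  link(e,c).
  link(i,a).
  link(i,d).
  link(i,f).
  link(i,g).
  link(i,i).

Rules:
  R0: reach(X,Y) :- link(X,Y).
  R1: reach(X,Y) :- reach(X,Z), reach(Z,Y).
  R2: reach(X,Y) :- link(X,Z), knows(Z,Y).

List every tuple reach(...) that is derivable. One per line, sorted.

round 1: derive reach(a,a) via R0 from link(a,a)
round 1: derive reach(b,e) via R0 from link(b,e)
round 1: derive reach(c,c) via R0 from link(c,c)
round 1: derive reach(c,f) via R0 from link(c,f)
round 1: derive reach(c,i) via R0 from link(c,i)
round 1: derive reach(d,c) via R0 from link(d,c)
round 1: derive reach(e,c) via R0 from link(e,c)
round 1: derive reach(i,a) via R0 from link(i,a)
round 1: derive reach(i,d) via R0 from link(i,d)
round 1: derive reach(i,f) via R0 from link(i,f)
round 1: derive reach(i,g) via R0 from link(i,g)
round 1: derive reach(i,i) via R0 from link(i,i)
round 1: derive reach(a,b) via R2 from link(a,a), knows(a,b)
round 1: derive reach(a,e) via R2 from link(a,a), knows(a,e)
round 1: derive reach(b,i) via R2 from link(b,e), knows(e,i)
round 1: derive reach(c,b) via R2 from link(c,i), knows(i,b)
round 1: derive reach(c,e) via R2 from link(c,i), knows(i,e)
round 1: derive reach(c,g) via R2 from link(c,f), knows(f,g)
round 1: derive reach(d,f) via R2 from link(d,c), knows(c,f)
round 1: derive reach(e,f) via R2 from link(e,c), knows(c,f)
round 1: derive reach(i,b) via R2 from link(i,a), knows(a,b)
round 1: derive reach(i,c) via R2 from link(i,f), knows(f,c)
round 1: derive reach(i,e) via R2 from link(i,a), knows(a,e)
round 2: derive reach(a,c) via R1 from reach(a,e), reach(e,c)
round 2: derive reach(a,f) via R1 from reach(a,e), reach(e,f)
round 2: derive reach(a,i) via R1 from reach(a,b), reach(b,i)
round 2: derive reach(b,a) via R1 from reach(b,i), reach(i,a)
round 2: derive reach(b,b) via R1 from reach(b,i), reach(i,b)
round 2: derive reach(b,c) via R1 from reach(b,e), reach(e,c)
round 2: derive reach(b,d) via R1 from reach(b,i), reach(i,d)
round 2: derive reach(b,f) via R1 from reach(b,e), reach(e,f)
round 2: derive reach(b,g) via R1 from reach(b,i), reach(i,g)
round 2: derive reach(c,a) via R1 from reach(c,i), reach(i,a)
round 2: derive reach(c,d) via R1 from reach(c,i), reach(i,d)
round 2: derive reach(d,b) via R1 from reach(d,c), reach(c,b)
round 2: derive reach(d,e) via R1 from reach(d,c), reach(c,e)
round 2: derive reach(d,g) via R1 from reach(d,c), reach(c,g)
round 2: derive reach(d,i) via R1 from reach(d,c), reach(c,i)
round 2: derive reach(e,b) via R1 from reach(e,c), reach(c,b)
round 2: derive reach(e,e) via R1 from reach(e,c), reach(c,e)
round 2: derive reach(e,g) via R1 from reach(e,c), reach(c,g)
round 2: derive reach(e,i) via R1 from reach(e,c), reach(c,i)
round 3: derive reach(a,d) via R1 from reach(a,b), reach(b,d)
round 3: derive reach(a,g) via R1 from reach(a,b), reach(b,g)
round 3: derive reach(d,a) via R1 from reach(d,b), reach(b,a)
round 3: derive reach(d,d) via R1 from reach(d,b), reach(b,d)
round 3: derive reach(e,a) via R1 from reach(e,b), reach(b,a)
round 3: derive reach(e,d) via R1 from reach(e,b), reach(b,d)

reach(a,a)
reach(a,b)
reach(a,c)
reach(a,d)
reach(a,e)
reach(a,f)
reach(a,g)
reach(a,i)
reach(b,a)
reach(b,b)
reach(b,c)
reach(b,d)
reach(b,e)
reach(b,f)
reach(b,g)
reach(b,i)
reach(c,a)
reach(c,b)
reach(c,c)
reach(c,d)
reach(c,e)
reach(c,f)
reach(c,g)
reach(c,i)
reach(d,a)
reach(d,b)
reach(d,c)
reach(d,d)
reach(d,e)
reach(d,f)
reach(d,g)
reach(d,i)
reach(e,a)
reach(e,b)
reach(e,c)
reach(e,d)
reach(e,e)
reach(e,f)
reach(e,g)
reach(e,i)
reach(i,a)
reach(i,b)
reach(i,c)
reach(i,d)
reach(i,e)
reach(i,f)
reach(i,g)
reach(i,i)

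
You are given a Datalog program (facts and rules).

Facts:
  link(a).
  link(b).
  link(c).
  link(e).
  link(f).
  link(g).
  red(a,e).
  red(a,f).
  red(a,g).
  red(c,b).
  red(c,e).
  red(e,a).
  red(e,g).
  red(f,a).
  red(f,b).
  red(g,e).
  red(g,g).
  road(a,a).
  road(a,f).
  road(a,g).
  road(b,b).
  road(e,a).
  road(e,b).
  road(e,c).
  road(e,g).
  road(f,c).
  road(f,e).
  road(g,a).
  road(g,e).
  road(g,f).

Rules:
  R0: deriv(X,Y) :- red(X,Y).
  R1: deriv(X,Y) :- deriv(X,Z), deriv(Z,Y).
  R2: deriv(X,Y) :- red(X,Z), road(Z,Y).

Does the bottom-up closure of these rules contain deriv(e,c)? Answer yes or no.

round 1: derive deriv(a,e) via R0 from red(a,e)
round 1: derive deriv(a,f) via R0 from red(a,f)
round 1: derive deriv(a,g) via R0 from red(a,g)
round 1: derive deriv(c,b) via R0 from red(c,b)
round 1: derive deriv(c,e) via R0 from red(c,e)
round 1: derive deriv(e,a) via R0 from red(e,a)
round 1: derive deriv(e,g) via R0 from red(e,g)
round 1: derive deriv(f,a) via R0 from red(f,a)
round 1: derive deriv(f,b) via R0 from red(f,b)
round 1: derive deriv(g,e) via R0 from red(g,e)
round 1: derive deriv(g,g) via R0 from red(g,g)
round 1: derive deriv(a,a) via R2 from red(a,e), road(e,a)
round 1: derive deriv(a,b) via R2 from red(a,e), road(e,b)
round 1: derive deriv(a,c) via R2 from red(a,e), road(e,c)
round 1: derive deriv(c,a) via R2 from red(c,e), road(e,a)
round 1: derive deriv(c,c) via R2 from red(c,e), road(e,c)
round 1: derive deriv(c,g) via R2 from red(c,e), road(e,g)
round 1: derive deriv(e,e) via R2 from red(e,g), road(g,e)
round 1: derive deriv(e,f) via R2 from red(e,a), road(a,f)
round 1: derive deriv(f,f) via R2 from red(f,a), road(a,f)
round 1: derive deriv(f,g) via R2 from red(f,a), road(a,g)
round 1: derive deriv(g,a) via R2 from red(g,e), road(e,a)
round 1: derive deriv(g,b) via R2 from red(g,e), road(e,b)
round 1: derive deriv(g,c) via R2 from red(g,e), road(e,c)
round 1: derive deriv(g,f) via R2 from red(g,g), road(g,f)
round 2: derive deriv(c,f) via R1 from deriv(c,a), deriv(a,f)
round 2: derive deriv(e,b) via R1 from deriv(e,a), deriv(a,b)
round 2: derive deriv(e,c) via R1 from deriv(e,a), deriv(a,c)
round 2: derive deriv(f,c) via R1 from deriv(f,a), deriv(a,c)
round 2: derive deriv(f,e) via R1 from deriv(f,a), deriv(a,e)

yes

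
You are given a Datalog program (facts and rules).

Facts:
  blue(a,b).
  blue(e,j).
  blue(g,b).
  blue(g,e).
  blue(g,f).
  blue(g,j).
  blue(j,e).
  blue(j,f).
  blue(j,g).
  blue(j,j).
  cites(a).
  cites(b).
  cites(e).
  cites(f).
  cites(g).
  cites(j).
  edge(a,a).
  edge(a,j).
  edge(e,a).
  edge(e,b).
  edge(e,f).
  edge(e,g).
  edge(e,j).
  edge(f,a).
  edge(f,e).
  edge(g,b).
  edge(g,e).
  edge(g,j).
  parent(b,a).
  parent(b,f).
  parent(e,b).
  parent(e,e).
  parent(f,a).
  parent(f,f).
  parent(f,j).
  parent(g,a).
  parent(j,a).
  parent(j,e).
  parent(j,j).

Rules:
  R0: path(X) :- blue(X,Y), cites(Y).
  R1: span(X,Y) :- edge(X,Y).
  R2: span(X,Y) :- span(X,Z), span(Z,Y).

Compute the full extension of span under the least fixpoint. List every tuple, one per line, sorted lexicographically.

round 1: derive span(a,a) via R1 from edge(a,a)
round 1: derive span(a,j) via R1 from edge(a,j)
round 1: derive span(e,a) via R1 from edge(e,a)
round 1: derive span(e,b) via R1 from edge(e,b)
round 1: derive span(e,f) via R1 from edge(e,f)
round 1: derive span(e,g) via R1 from edge(e,g)
round 1: derive span(e,j) via R1 from edge(e,j)
round 1: derive span(f,a) via R1 from edge(f,a)
round 1: derive span(f,e) via R1 from edge(f,e)
round 1: derive span(g,b) via R1 from edge(g,b)
round 1: derive span(g,e) via R1 from edge(g,e)
round 1: derive span(g,j) via R1 from edge(g,j)
round 2: derive span(e,e) via R2 from span(e,f), span(f,e)
round 2: derive span(f,b) via R2 from span(f,e), span(e,b)
round 2: derive span(f,f) via R2 from span(f,e), span(e,f)
round 2: derive span(f,g) via R2 from span(f,e), span(e,g)
round 2: derive span(f,j) via R2 from span(f,a), span(a,j)
round 2: derive span(g,a) via R2 from span(g,e), span(e,a)
round 2: derive span(g,f) via R2 from span(g,e), span(e,f)
round 2: derive span(g,g) via R2 from span(g,e), span(e,g)

span(a,a)
span(a,j)
span(e,a)
span(e,b)
span(e,e)
span(e,f)
span(e,g)
span(e,j)
span(f,a)
span(f,b)
span(f,e)
span(f,f)
span(f,g)
span(f,j)
span(g,a)
span(g,b)
span(g,e)
span(g,f)
span(g,g)
span(g,j)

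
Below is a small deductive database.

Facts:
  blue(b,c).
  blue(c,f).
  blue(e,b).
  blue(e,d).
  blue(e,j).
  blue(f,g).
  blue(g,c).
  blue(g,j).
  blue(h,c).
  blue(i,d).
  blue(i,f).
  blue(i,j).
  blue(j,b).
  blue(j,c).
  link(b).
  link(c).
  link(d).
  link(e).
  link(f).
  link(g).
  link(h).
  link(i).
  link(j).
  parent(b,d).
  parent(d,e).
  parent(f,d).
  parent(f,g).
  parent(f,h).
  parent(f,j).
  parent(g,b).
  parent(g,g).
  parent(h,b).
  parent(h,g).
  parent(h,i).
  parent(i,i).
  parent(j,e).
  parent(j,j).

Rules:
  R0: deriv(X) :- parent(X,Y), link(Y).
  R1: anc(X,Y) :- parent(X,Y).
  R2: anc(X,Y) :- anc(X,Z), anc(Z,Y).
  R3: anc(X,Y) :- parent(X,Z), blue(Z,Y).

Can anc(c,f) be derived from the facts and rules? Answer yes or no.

no

round 1: derive anc(b,d) via R1 from parent(b,d)
round 1: derive anc(d,e) via R1 from parent(d,e)
round 1: derive anc(f,d) via R1 from parent(f,d)
round 1: derive anc(f,g) via R1 from parent(f,g)
round 1: derive anc(f,h) via R1 from parent(f,h)
round 1: derive anc(f,j) via R1 from parent(f,j)
round 1: derive anc(g,b) via R1 from parent(g,b)
round 1: derive anc(g,g) via R1 from parent(g,g)
round 1: derive anc(h,b) via R1 from parent(h,b)
round 1: derive anc(h,g) via R1 from parent(h,g)
round 1: derive anc(h,i) via R1 from parent(h,i)
round 1: derive anc(i,i) via R1 from parent(i,i)
round 1: derive anc(j,e) via R1 from parent(j,e)
round 1: derive anc(j,j) via R1 from parent(j,j)
round 1: derive anc(d,b) via R3 from parent(d,e), blue(e,b)
round 1: derive anc(d,d) via R3 from parent(d,e), blue(e,d)
round 1: derive anc(d,j) via R3 from parent(d,e), blue(e,j)
round 1: derive anc(f,b) via R3 from parent(f,j), blue(j,b)
round 1: derive anc(f,c) via R3 from parent(f,g), blue(g,c)
round 1: derive anc(g,c) via R3 from parent(g,b), blue(b,c)
round 1: derive anc(g,j) via R3 from parent(g,g), blue(g,j)
round 1: derive anc(h,c) via R3 from parent(h,b), blue(b,c)
round 1: derive anc(h,d) via R3 from parent(h,i), blue(i,d)
round 1: derive anc(h,f) via R3 from parent(h,i), blue(i,f)
round 1: derive anc(h,j) via R3 from parent(h,g), blue(g,j)
round 1: derive anc(i,d) via R3 from parent(i,i), blue(i,d)
round 1: derive anc(i,f) via R3 from parent(i,i), blue(i,f)
round 1: derive anc(i,j) via R3 from parent(i,i), blue(i,j)
round 1: derive anc(j,b) via R3 from parent(j,e), blue(e,b)
round 1: derive anc(j,c) via R3 from parent(j,j), blue(j,c)
round 1: derive anc(j,d) via R3 from parent(j,e), blue(e,d)
round 2: derive anc(b,b) via R2 from anc(b,d), anc(d,b)
round 2: derive anc(b,e) via R2 from anc(b,d), anc(d,e)
round 2: derive anc(b,j) via R2 from anc(b,d), anc(d,j)
round 2: derive anc(d,c) via R2 from anc(d,j), anc(j,c)
round 2: derive anc(f,e) via R2 from anc(f,d), anc(d,e)
round 2: derive anc(f,f) via R2 from anc(f,h), anc(h,f)
round 2: derive anc(f,i) via R2 from anc(f,h), anc(h,i)
round 2: derive anc(g,d) via R2 from anc(g,b), anc(b,d)
round 2: derive anc(g,e) via R2 from anc(g,j), anc(j,e)
round 2: derive anc(h,e) via R2 from anc(h,d), anc(d,e)
round 2: derive anc(h,h) via R2 from anc(h,f), anc(f,h)
round 2: derive anc(i,b) via R2 from anc(i,d), anc(d,b)
round 2: derive anc(i,c) via R2 from anc(i,f), anc(f,c)
round 2: derive anc(i,e) via R2 from anc(i,d), anc(d,e)
round 2: derive anc(i,g) via R2 from anc(i,f), anc(f,g)
round 2: derive anc(i,h) via R2 from anc(i,f), anc(f,h)
round 3: derive anc(b,c) via R2 from anc(b,d), anc(d,c)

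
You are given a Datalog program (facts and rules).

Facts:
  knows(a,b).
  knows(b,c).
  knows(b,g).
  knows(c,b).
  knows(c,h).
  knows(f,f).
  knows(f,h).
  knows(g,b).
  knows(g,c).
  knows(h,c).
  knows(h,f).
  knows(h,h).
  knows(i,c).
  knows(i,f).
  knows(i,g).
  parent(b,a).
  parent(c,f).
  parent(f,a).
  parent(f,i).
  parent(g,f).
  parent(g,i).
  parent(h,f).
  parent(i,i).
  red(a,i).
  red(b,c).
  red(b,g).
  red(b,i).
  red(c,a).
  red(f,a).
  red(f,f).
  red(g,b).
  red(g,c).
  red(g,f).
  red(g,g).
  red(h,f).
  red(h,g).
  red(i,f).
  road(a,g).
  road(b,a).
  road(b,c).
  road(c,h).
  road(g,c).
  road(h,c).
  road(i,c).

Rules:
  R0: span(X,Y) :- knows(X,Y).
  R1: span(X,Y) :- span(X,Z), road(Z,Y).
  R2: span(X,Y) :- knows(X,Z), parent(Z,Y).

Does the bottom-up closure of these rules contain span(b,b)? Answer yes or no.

no

round 1: derive span(a,b) via R0 from knows(a,b)
round 1: derive span(b,c) via R0 from knows(b,c)
round 1: derive span(b,g) via R0 from knows(b,g)
round 1: derive span(c,b) via R0 from knows(c,b)
round 1: derive span(c,h) via R0 from knows(c,h)
round 1: derive span(f,f) via R0 from knows(f,f)
round 1: derive span(f,h) via R0 from knows(f,h)
round 1: derive span(g,b) via R0 from knows(g,b)
round 1: derive span(g,c) via R0 from knows(g,c)
round 1: derive span(h,c) via R0 from knows(h,c)
round 1: derive span(h,f) via R0 from knows(h,f)
round 1: derive span(h,h) via R0 from knows(h,h)
round 1: derive span(i,c) via R0 from knows(i,c)
round 1: derive span(i,f) via R0 from knows(i,f)
round 1: derive span(i,g) via R0 from knows(i,g)
round 1: derive span(a,a) via R2 from knows(a,b), parent(b,a)
round 1: derive span(b,f) via R2 from knows(b,c), parent(c,f)
round 1: derive span(b,i) via R2 from knows(b,g), parent(g,i)
round 1: derive span(c,a) via R2 from knows(c,b), parent(b,a)
round 1: derive span(c,f) via R2 from knows(c,h), parent(h,f)
round 1: derive span(f,a) via R2 from knows(f,f), parent(f,a)
round 1: derive span(f,i) via R2 from knows(f,f), parent(f,i)
round 1: derive span(g,a) via R2 from knows(g,b), parent(b,a)
round 1: derive span(g,f) via R2 from knows(g,c), parent(c,f)
round 1: derive span(h,a) via R2 from knows(h,f), parent(f,a)
round 1: derive span(h,i) via R2 from knows(h,f), parent(f,i)
round 1: derive span(i,a) via R2 from knows(i,f), parent(f,a)
round 1: derive span(i,i) via R2 from knows(i,f), parent(f,i)
round 2: derive span(a,c) via R1 from span(a,b), road(b,c)
round 2: derive span(a,g) via R1 from span(a,a), road(a,g)
round 2: derive span(b,h) via R1 from span(b,c), road(c,h)
round 2: derive span(c,c) via R1 from span(c,b), road(b,c)
round 2: derive span(c,g) via R1 from span(c,a), road(a,g)
round 2: derive span(f,c) via R1 from span(f,h), road(h,c)
round 2: derive span(f,g) via R1 from span(f,a), road(a,g)
round 2: derive span(g,g) via R1 from span(g,a), road(a,g)
round 2: derive span(g,h) via R1 from span(g,c), road(c,h)
round 2: derive span(h,g) via R1 from span(h,a), road(a,g)
round 2: derive span(i,h) via R1 from span(i,c), road(c,h)
round 3: derive span(a,h) via R1 from span(a,c), road(c,h)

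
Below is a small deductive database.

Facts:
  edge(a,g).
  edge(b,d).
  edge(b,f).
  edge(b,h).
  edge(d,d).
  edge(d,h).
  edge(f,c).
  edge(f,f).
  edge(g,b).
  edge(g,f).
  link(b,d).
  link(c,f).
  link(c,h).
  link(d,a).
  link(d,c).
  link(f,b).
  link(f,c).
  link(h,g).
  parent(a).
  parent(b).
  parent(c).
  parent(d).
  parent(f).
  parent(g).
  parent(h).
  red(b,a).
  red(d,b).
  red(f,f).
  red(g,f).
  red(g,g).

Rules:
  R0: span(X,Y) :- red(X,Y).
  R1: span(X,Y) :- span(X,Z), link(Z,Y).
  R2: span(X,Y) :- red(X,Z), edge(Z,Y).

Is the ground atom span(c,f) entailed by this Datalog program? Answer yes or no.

round 1: derive span(b,a) via R0 from red(b,a)
round 1: derive span(d,b) via R0 from red(d,b)
round 1: derive span(f,f) via R0 from red(f,f)
round 1: derive span(g,f) via R0 from red(g,f)
round 1: derive span(g,g) via R0 from red(g,g)
round 1: derive span(b,g) via R2 from red(b,a), edge(a,g)
round 1: derive span(d,d) via R2 from red(d,b), edge(b,d)
round 1: derive span(d,f) via R2 from red(d,b), edge(b,f)
round 1: derive span(d,h) via R2 from red(d,b), edge(b,h)
round 1: derive span(f,c) via R2 from red(f,f), edge(f,c)
round 1: derive span(g,b) via R2 from red(g,g), edge(g,b)
round 1: derive span(g,c) via R2 from red(g,f), edge(f,c)
round 2: derive span(d,a) via R1 from span(d,d), link(d,a)
round 2: derive span(d,c) via R1 from span(d,d), link(d,c)
round 2: derive span(d,g) via R1 from span(d,h), link(h,g)
round 2: derive span(f,b) via R1 from span(f,f), link(f,b)
round 2: derive span(f,h) via R1 from span(f,c), link(c,h)
round 2: derive span(g,d) via R1 from span(g,b), link(b,d)
round 2: derive span(g,h) via R1 from span(g,c), link(c,h)
round 3: derive span(f,d) via R1 from span(f,b), link(b,d)
round 3: derive span(f,g) via R1 from span(f,h), link(h,g)
round 3: derive span(g,a) via R1 from span(g,d), link(d,a)
round 4: derive span(f,a) via R1 from span(f,d), link(d,a)

no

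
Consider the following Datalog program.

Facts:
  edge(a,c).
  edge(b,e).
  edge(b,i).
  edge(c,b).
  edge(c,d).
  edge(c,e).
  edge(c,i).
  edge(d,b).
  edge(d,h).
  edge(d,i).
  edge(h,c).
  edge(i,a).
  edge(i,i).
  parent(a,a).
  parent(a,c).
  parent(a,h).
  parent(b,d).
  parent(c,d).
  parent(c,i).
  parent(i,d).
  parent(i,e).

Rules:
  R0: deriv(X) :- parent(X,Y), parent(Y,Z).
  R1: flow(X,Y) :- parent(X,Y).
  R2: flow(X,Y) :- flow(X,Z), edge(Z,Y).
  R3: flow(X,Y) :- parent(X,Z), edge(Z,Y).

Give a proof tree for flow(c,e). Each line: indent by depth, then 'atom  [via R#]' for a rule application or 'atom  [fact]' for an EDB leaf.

flow(c,e)  [via R2]
  flow(c,b)  [via R3]
    parent(c,d)  [fact]
    edge(d,b)  [fact]
  edge(b,e)  [fact]

round 1: derive flow(a,a) via R1 from parent(a,a)
round 1: derive flow(a,c) via R1 from parent(a,c)
round 1: derive flow(a,h) via R1 from parent(a,h)
round 1: derive flow(b,d) via R1 from parent(b,d)
round 1: derive flow(c,d) via R1 from parent(c,d)
round 1: derive flow(c,i) via R1 from parent(c,i)
round 1: derive flow(i,d) via R1 from parent(i,d)
round 1: derive flow(i,e) via R1 from parent(i,e)
round 1: derive flow(a,b) via R3 from parent(a,c), edge(c,b)
round 1: derive flow(a,d) via R3 from parent(a,c), edge(c,d)
round 1: derive flow(a,e) via R3 from parent(a,c), edge(c,e)
round 1: derive flow(a,i) via R3 from parent(a,c), edge(c,i)
round 1: derive flow(b,b) via R3 from parent(b,d), edge(d,b)
round 1: derive flow(b,h) via R3 from parent(b,d), edge(d,h)
round 1: derive flow(b,i) via R3 from parent(b,d), edge(d,i)
round 1: derive flow(c,a) via R3 from parent(c,i), edge(i,a)
round 1: derive flow(c,b) via R3 from parent(c,d), edge(d,b)
round 1: derive flow(c,h) via R3 from parent(c,d), edge(d,h)
round 1: derive flow(i,b) via R3 from parent(i,d), edge(d,b)
round 1: derive flow(i,h) via R3 from parent(i,d), edge(d,h)
round 1: derive flow(i,i) via R3 from parent(i,d), edge(d,i)
round 2: derive flow(b,a) via R2 from flow(b,i), edge(i,a)
round 2: derive flow(b,c) via R2 from flow(b,h), edge(h,c)
round 2: derive flow(b,e) via R2 from flow(b,b), edge(b,e)
round 2: derive flow(c,c) via R2 from flow(c,a), edge(a,c)
round 2: derive flow(c,e) via R2 from flow(c,b), edge(b,e)
round 2: derive flow(i,a) via R2 from flow(i,i), edge(i,a)
round 2: derive flow(i,c) via R2 from flow(i,h), edge(h,c)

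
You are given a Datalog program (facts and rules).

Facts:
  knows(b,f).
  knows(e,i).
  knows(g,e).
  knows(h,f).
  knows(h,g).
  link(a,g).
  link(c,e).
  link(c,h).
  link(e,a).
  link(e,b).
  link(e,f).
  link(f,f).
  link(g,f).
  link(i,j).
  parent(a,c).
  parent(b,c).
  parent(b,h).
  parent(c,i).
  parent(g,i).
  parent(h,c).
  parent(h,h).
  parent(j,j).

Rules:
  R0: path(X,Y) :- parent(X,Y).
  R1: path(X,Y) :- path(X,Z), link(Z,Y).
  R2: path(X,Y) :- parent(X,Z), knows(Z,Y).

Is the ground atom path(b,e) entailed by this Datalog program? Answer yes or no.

round 1: derive path(a,c) via R0 from parent(a,c)
round 1: derive path(b,c) via R0 from parent(b,c)
round 1: derive path(b,h) via R0 from parent(b,h)
round 1: derive path(c,i) via R0 from parent(c,i)
round 1: derive path(g,i) via R0 from parent(g,i)
round 1: derive path(h,c) via R0 from parent(h,c)
round 1: derive path(h,h) via R0 from parent(h,h)
round 1: derive path(j,j) via R0 from parent(j,j)
round 1: derive path(b,f) via R2 from parent(b,h), knows(h,f)
round 1: derive path(b,g) via R2 from parent(b,h), knows(h,g)
round 1: derive path(h,f) via R2 from parent(h,h), knows(h,f)
round 1: derive path(h,g) via R2 from parent(h,h), knows(h,g)
round 2: derive path(a,e) via R1 from path(a,c), link(c,e)
round 2: derive path(a,h) via R1 from path(a,c), link(c,h)
round 2: derive path(b,e) via R1 from path(b,c), link(c,e)
round 2: derive path(c,j) via R1 from path(c,i), link(i,j)
round 2: derive path(g,j) via R1 from path(g,i), link(i,j)
round 2: derive path(h,e) via R1 from path(h,c), link(c,e)
round 3: derive path(a,a) via R1 from path(a,e), link(e,a)
round 3: derive path(a,b) via R1 from path(a,e), link(e,b)
round 3: derive path(a,f) via R1 from path(a,e), link(e,f)
round 3: derive path(b,a) via R1 from path(b,e), link(e,a)
round 3: derive path(b,b) via R1 from path(b,e), link(e,b)
round 3: derive path(h,a) via R1 from path(h,e), link(e,a)
round 3: derive path(h,b) via R1 from path(h,e), link(e,b)
round 4: derive path(a,g) via R1 from path(a,a), link(a,g)

yes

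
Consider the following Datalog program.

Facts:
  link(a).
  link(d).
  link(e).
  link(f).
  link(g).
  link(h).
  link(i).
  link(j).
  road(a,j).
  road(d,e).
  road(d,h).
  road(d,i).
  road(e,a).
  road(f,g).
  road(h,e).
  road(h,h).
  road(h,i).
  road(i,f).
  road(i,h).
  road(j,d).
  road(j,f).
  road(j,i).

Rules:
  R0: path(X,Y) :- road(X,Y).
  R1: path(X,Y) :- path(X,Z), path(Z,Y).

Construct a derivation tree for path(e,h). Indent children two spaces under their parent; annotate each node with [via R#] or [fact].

round 1: derive path(a,j) via R0 from road(a,j)
round 1: derive path(d,e) via R0 from road(d,e)
round 1: derive path(d,h) via R0 from road(d,h)
round 1: derive path(d,i) via R0 from road(d,i)
round 1: derive path(e,a) via R0 from road(e,a)
round 1: derive path(f,g) via R0 from road(f,g)
round 1: derive path(h,e) via R0 from road(h,e)
round 1: derive path(h,h) via R0 from road(h,h)
round 1: derive path(h,i) via R0 from road(h,i)
round 1: derive path(i,f) via R0 from road(i,f)
round 1: derive path(i,h) via R0 from road(i,h)
round 1: derive path(j,d) via R0 from road(j,d)
round 1: derive path(j,f) via R0 from road(j,f)
round 1: derive path(j,i) via R0 from road(j,i)
round 2: derive path(a,d) via R1 from path(a,j), path(j,d)
round 2: derive path(a,f) via R1 from path(a,j), path(j,f)
round 2: derive path(a,i) via R1 from path(a,j), path(j,i)
round 2: derive path(d,a) via R1 from path(d,e), path(e,a)
round 2: derive path(d,f) via R1 from path(d,i), path(i,f)
round 2: derive path(e,j) via R1 from path(e,a), path(a,j)
round 2: derive path(h,a) via R1 from path(h,e), path(e,a)
round 2: derive path(h,f) via R1 from path(h,i), path(i,f)
round 2: derive path(i,e) via R1 from path(i,h), path(h,e)
round 2: derive path(i,g) via R1 from path(i,f), path(f,g)
round 2: derive path(i,i) via R1 from path(i,h), path(h,i)
round 2: derive path(j,e) via R1 from path(j,d), path(d,e)
round 2: derive path(j,g) via R1 from path(j,f), path(f,g)
round 2: derive path(j,h) via R1 from path(j,d), path(d,h)
round 3: derive path(a,a) via R1 from path(a,d), path(d,a)
round 3: derive path(a,e) via R1 from path(a,d), path(d,e)
round 3: derive path(a,g) via R1 from path(a,f), path(f,g)
round 3: derive path(a,h) via R1 from path(a,d), path(d,h)
round 3: derive path(d,d) via R1 from path(d,a), path(a,d)
round 3: derive path(d,g) via R1 from path(d,f), path(f,g)
round 3: derive path(d,j) via R1 from path(d,a), path(a,j)
round 3: derive path(e,d) via R1 from path(e,a), path(a,d)
round 3: derive path(e,e) via R1 from path(e,j), path(j,e)
round 3: derive path(e,f) via R1 from path(e,a), path(a,f)
round 3: derive path(e,g) via R1 from path(e,j), path(j,g)
round 3: derive path(e,h) via R1 from path(e,j), path(j,h)
round 3: derive path(e,i) via R1 from path(e,a), path(a,i)
round 3: derive path(h,d) via R1 from path(h,a), path(a,d)
round 3: derive path(h,g) via R1 from path(h,f), path(f,g)
round 3: derive path(h,j) via R1 from path(h,a), path(a,j)
round 3: derive path(i,a) via R1 from path(i,e), path(e,a)
round 3: derive path(i,j) via R1 from path(i,e), path(e,j)
round 3: derive path(j,a) via R1 from path(j,d), path(d,a)
round 3: derive path(j,j) via R1 from path(j,e), path(e,j)
round 4: derive path(i,d) via R1 from path(i,a), path(a,d)

path(e,h)  [via R1]
  path(e,j)  [via R1]
    path(e,a)  [via R0]
      road(e,a)  [fact]
    path(a,j)  [via R0]
      road(a,j)  [fact]
  path(j,h)  [via R1]
    path(j,d)  [via R0]
      road(j,d)  [fact]
    path(d,h)  [via R0]
      road(d,h)  [fact]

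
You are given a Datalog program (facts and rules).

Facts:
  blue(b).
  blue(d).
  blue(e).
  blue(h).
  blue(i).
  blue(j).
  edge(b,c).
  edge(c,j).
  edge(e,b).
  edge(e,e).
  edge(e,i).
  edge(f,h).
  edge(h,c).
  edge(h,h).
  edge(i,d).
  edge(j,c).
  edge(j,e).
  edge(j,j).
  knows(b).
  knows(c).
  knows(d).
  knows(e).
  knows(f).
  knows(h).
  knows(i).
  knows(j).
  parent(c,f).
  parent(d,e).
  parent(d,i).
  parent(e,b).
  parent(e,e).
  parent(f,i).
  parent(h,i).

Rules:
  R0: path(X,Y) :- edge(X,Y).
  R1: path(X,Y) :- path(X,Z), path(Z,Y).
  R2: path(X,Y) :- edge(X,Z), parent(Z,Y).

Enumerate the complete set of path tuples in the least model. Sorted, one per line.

round 1: derive path(b,c) via R0 from edge(b,c)
round 1: derive path(c,j) via R0 from edge(c,j)
round 1: derive path(e,b) via R0 from edge(e,b)
round 1: derive path(e,e) via R0 from edge(e,e)
round 1: derive path(e,i) via R0 from edge(e,i)
round 1: derive path(f,h) via R0 from edge(f,h)
round 1: derive path(h,c) via R0 from edge(h,c)
round 1: derive path(h,h) via R0 from edge(h,h)
round 1: derive path(i,d) via R0 from edge(i,d)
round 1: derive path(j,c) via R0 from edge(j,c)
round 1: derive path(j,e) via R0 from edge(j,e)
round 1: derive path(j,j) via R0 from edge(j,j)
round 1: derive path(b,f) via R2 from edge(b,c), parent(c,f)
round 1: derive path(f,i) via R2 from edge(f,h), parent(h,i)
round 1: derive path(h,f) via R2 from edge(h,c), parent(c,f)
round 1: derive path(h,i) via R2 from edge(h,h), parent(h,i)
round 1: derive path(i,e) via R2 from edge(i,d), parent(d,e)
round 1: derive path(i,i) via R2 from edge(i,d), parent(d,i)
round 1: derive path(j,b) via R2 from edge(j,e), parent(e,b)
round 1: derive path(j,f) via R2 from edge(j,c), parent(c,f)
round 2: derive path(b,h) via R1 from path(b,f), path(f,h)
round 2: derive path(b,i) via R1 from path(b,f), path(f,i)
round 2: derive path(b,j) via R1 from path(b,c), path(c,j)
round 2: derive path(c,b) via R1 from path(c,j), path(j,b)
round 2: derive path(c,c) via R1 from path(c,j), path(j,c)
round 2: derive path(c,e) via R1 from path(c,j), path(j,e)
round 2: derive path(c,f) via R1 from path(c,j), path(j,f)
round 2: derive path(e,c) via R1 from path(e,b), path(b,c)
round 2: derive path(e,d) via R1 from path(e,i), path(i,d)
round 2: derive path(e,f) via R1 from path(e,b), path(b,f)
round 2: derive path(f,c) via R1 from path(f,h), path(h,c)
round 2: derive path(f,d) via R1 from path(f,i), path(i,d)
round 2: derive path(f,e) via R1 from path(f,i), path(i,e)
round 2: derive path(f,f) via R1 from path(f,h), path(h,f)
round 2: derive path(h,d) via R1 from path(h,i), path(i,d)
round 2: derive path(h,e) via R1 from path(h,i), path(i,e)
round 2: derive path(h,j) via R1 from path(h,c), path(c,j)
round 2: derive path(i,b) via R1 from path(i,e), path(e,b)
round 2: derive path(j,h) via R1 from path(j,f), path(f,h)
round 2: derive path(j,i) via R1 from path(j,e), path(e,i)
round 3: derive path(b,b) via R1 from path(b,c), path(c,b)
round 3: derive path(b,d) via R1 from path(b,f), path(f,d)
round 3: derive path(b,e) via R1 from path(b,c), path(c,e)
round 3: derive path(c,d) via R1 from path(c,e), path(e,d)
round 3: derive path(c,h) via R1 from path(c,b), path(b,h)
round 3: derive path(c,i) via R1 from path(c,b), path(b,i)
round 3: derive path(e,h) via R1 from path(e,b), path(b,h)
round 3: derive path(e,j) via R1 from path(e,b), path(b,j)
round 3: derive path(f,b) via R1 from path(f,c), path(c,b)
round 3: derive path(f,j) via R1 from path(f,c), path(c,j)
round 3: derive path(h,b) via R1 from path(h,c), path(c,b)
round 3: derive path(i,c) via R1 from path(i,b), path(b,c)
round 3: derive path(i,f) via R1 from path(i,b), path(b,f)
round 3: derive path(i,h) via R1 from path(i,b), path(b,h)
round 3: derive path(i,j) via R1 from path(i,b), path(b,j)
round 3: derive path(j,d) via R1 from path(j,e), path(e,d)

path(b,b)
path(b,c)
path(b,d)
path(b,e)
path(b,f)
path(b,h)
path(b,i)
path(b,j)
path(c,b)
path(c,c)
path(c,d)
path(c,e)
path(c,f)
path(c,h)
path(c,i)
path(c,j)
path(e,b)
path(e,c)
path(e,d)
path(e,e)
path(e,f)
path(e,h)
path(e,i)
path(e,j)
path(f,b)
path(f,c)
path(f,d)
path(f,e)
path(f,f)
path(f,h)
path(f,i)
path(f,j)
path(h,b)
path(h,c)
path(h,d)
path(h,e)
path(h,f)
path(h,h)
path(h,i)
path(h,j)
path(i,b)
path(i,c)
path(i,d)
path(i,e)
path(i,f)
path(i,h)
path(i,i)
path(i,j)
path(j,b)
path(j,c)
path(j,d)
path(j,e)
path(j,f)
path(j,h)
path(j,i)
path(j,j)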